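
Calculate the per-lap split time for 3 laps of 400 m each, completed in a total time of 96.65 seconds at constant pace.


Split time = total_time / n_laps = 96.65 / 3
Split time = 32.2167 s per lap

32.2167 s


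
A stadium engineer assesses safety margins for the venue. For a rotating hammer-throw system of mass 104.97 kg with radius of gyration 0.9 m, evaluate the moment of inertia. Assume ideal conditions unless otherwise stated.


I = m * k^2
I = 104.97 * 0.9^2
I = 104.97 * 0.81 = 85.0257 kg*m^2

85.0257 kg*m^2


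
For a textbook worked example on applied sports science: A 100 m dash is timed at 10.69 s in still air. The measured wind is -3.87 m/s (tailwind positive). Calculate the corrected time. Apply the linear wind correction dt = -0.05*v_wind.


dt = -0.05 * v_wind = -0.05 * -3.87 = 0.1935 s
t_corrected = t_still + dt = 10.69 + (0.1935)
t_corrected = 10.8835 s

10.8835 s


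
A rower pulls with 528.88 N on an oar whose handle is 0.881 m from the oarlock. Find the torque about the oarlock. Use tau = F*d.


tau = F * d
tau = 528.88 * 0.881
tau = 465.9433 N*m

465.9433 N*m


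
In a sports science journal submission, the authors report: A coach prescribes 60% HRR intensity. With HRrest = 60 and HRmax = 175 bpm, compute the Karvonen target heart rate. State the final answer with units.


Target = HRrest + pct*(HRmax - HRrest)
Heart rate reserve = HRmax - HRrest = 175 - 60 = 115 bpm
Fraction = 60% = 0.6
Target = 60 + 0.6 * 115
Target = 60 + 69 = 129 bpm

129 bpm


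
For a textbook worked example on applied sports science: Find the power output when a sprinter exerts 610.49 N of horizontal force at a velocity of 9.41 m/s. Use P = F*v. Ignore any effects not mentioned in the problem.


P = F * v
P = 610.49 * 9.41
P = 5744.7109 W

5744.7109 W


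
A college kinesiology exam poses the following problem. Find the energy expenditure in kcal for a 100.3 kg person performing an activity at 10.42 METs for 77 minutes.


kcal = MET * mass * time_hr
Convert time: 77 min = 1.2833 hr
kcal = 10.42 * 100.3 * 1.2833
kcal = 1341.245 kcal

1341.245 kcal


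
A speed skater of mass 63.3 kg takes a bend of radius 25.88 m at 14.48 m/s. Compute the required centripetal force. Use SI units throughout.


Fc = m * v^2 / r
v^2 = 14.48^2 = 209.6704
Fc = 63.3 * 209.6704 / 25.88
Fc = 13272.1363 / 25.88 = 512.8337 N

512.8337 N


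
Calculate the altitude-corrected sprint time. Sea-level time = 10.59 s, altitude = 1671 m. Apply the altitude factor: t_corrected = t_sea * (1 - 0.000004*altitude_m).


Correction factor = 1 - 0.000004 * 1671 = 0.993316
t_corrected = t_sea * factor = 10.59 * 0.993316
t_corrected = 10.5192 s

10.5192 s


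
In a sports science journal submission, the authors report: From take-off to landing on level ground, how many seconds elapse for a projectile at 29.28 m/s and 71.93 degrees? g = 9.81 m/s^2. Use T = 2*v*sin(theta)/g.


T = 2*v*sin(theta)/g
sin(theta) = sin(71.93 deg) = 0.9507
T = 2*29.28*0.9507 / 9.81
T = 55.6717 / 9.81 = 5.675 s

5.675 s


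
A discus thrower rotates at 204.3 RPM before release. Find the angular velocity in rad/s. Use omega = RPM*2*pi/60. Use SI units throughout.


omega = RPM * 2 * pi / 60
omega = 204.3 * 2 * 3.14159 / 60
omega = 1283.6548 / 60 = 21.3942 rad/s

21.3942 rad/s


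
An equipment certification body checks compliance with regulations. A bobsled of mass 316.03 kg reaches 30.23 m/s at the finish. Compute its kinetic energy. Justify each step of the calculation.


KE = 0.5 * m * v^2
KE = 0.5 * 316.03 * 30.23^2
KE = 0.5 * 316.03 * 913.8529 = 144402.466 J

144402.466 J


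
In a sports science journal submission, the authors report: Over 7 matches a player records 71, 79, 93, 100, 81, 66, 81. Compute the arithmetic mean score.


Average = sum / n
Sum = 571
Average = 571 / 7 = 81.5714

81.5714


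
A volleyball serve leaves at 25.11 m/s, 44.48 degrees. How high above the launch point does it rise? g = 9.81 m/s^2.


H = (v*sin(theta))^2 / (2*g)
vy = v*sin(theta) = 25.11 * sin(44.48 deg) = 17.5936 m/s
H = vy^2 / (2*g) = 309.534 / (2*9.81)
H = 309.534 / 19.62 = 15.7765 m

15.7765 m


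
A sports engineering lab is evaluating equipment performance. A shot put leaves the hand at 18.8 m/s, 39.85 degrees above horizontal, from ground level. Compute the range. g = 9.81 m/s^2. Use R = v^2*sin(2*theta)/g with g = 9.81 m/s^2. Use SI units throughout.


R = v^2 * sin(2*theta) / g
Convert angle to radians: theta = 39.85 deg = 0.6955 rad
sin(2*theta) = sin(1.391) = 0.9839
R = 18.8^2 * 0.9839 / 9.81
R = 353.44 * 0.9839 / 9.81 = 35.4479 m

35.4479 m


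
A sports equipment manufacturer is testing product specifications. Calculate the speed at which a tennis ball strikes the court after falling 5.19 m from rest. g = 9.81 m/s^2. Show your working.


v = sqrt(2 * g * h)
v = sqrt(2 * 9.81 * 5.19)
v = sqrt(101.8278) = 10.091 m/s

10.091 m/s


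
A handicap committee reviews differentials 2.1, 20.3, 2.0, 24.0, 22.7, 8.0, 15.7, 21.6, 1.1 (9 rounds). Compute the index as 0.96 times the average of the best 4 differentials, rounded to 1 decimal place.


All differentials: 2.1, 20.3, 2.0, 24.0, 22.7, 8.0, 15.7, 21.6, 1.1
Sorted: 1.1, 2.0, 2.1, 8.0, 15.7, 20.3, 21.6, 22.7, 24.0
Best 4: 1.1, 2.0, 2.1, 8.0
Average of best = 13.2 / 4 = 3.3
Raw index = 3.3 * 0.96 = 3.168
Handicap index = round(3.168, 1) = 3.2

3.2


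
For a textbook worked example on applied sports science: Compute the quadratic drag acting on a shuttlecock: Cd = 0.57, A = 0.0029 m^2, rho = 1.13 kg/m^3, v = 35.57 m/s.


Fd = 0.5 * Cd * rho * A * v^2
Fd = 0.5 * 0.57 * 1.13 * 0.0029 * 35.57^2
v^2 = 1265.2249
Fd = 0.5 * 0.57 * 1.13 * 0.0029 * 1265.2249 = 1.1817 N

1.1817 N


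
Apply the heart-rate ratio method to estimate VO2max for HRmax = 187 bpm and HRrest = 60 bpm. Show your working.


VO2max = 15.3 * HRmax / HRrest
VO2max = 15.3 * 187 / 60
VO2max = 2861.1 / 60 = 47.685 mL/kg/min

47.685 mL/kg/min


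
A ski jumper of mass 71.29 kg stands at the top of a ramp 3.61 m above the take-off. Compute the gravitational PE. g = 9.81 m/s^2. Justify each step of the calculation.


PE = m * g * h
PE = 71.29 * 9.81 * 3.61
PE = 699.3549 * 3.61 = 2524.6712 J

2524.6712 J


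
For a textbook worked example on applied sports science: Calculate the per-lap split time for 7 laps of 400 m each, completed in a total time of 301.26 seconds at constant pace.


Split time = total_time / n_laps = 301.26 / 7
Split time = 43.0371 s per lap

43.0371 s


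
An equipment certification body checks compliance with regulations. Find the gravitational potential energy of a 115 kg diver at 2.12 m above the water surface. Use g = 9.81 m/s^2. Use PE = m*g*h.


PE = m * g * h
PE = 115 * 9.81 * 2.12
PE = 1128.15 * 2.12 = 2391.678 J

2391.678 J


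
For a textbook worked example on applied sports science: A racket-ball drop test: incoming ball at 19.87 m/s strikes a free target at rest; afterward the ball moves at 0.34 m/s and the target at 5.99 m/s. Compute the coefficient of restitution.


e = (v2_after - v1_after) / (v1_before - v2_before)
Numerator = 5.99 - 0.34 = 5.65
Denominator = 19.87 - 0 = 19.87
e = 5.65 / 19.87 = 0.2843

0.2843


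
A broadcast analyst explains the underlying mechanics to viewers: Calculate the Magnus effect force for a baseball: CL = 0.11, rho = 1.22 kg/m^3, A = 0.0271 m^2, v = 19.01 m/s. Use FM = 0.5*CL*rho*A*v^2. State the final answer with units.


FM = 0.5 * CL * rho * A * v^2
FM = 0.5 * 0.11 * 1.22 * 0.0271 * 19.01^2
v^2 = 361.3801
FM = 0.5 * 0.11 * 1.22 * 0.0271 * 361.3801 = 0.6571 N

0.6571 N


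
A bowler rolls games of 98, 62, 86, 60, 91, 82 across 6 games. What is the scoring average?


Average = sum / n
Sum = 479
Average = 479 / 6 = 79.8333

79.8333


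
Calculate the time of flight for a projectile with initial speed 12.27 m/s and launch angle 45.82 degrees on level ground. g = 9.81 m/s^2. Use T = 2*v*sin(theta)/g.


T = 2*v*sin(theta)/g
sin(theta) = sin(45.82 deg) = 0.7172
T = 2*12.27*0.7172 / 9.81
T = 17.599 / 9.81 = 1.794 s

1.794 s


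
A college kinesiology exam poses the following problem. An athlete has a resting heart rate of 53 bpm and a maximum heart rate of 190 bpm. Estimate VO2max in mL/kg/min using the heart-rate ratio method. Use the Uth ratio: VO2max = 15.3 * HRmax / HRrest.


VO2max = 15.3 * HRmax / HRrest
VO2max = 15.3 * 190 / 53
VO2max = 2907 / 53 = 54.8491 mL/kg/min

54.8491 mL/kg/min


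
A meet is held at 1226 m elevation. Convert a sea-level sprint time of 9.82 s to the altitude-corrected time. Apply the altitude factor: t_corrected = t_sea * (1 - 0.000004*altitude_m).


Correction factor = 1 - 0.000004 * 1226 = 0.995096
t_corrected = t_sea * factor = 9.82 * 0.995096
t_corrected = 9.7718 s

9.7718 s


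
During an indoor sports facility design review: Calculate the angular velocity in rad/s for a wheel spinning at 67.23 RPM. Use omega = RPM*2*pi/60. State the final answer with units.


omega = RPM * 2 * pi / 60
omega = 67.23 * 2 * 3.14159 / 60
omega = 422.4185 / 60 = 7.0403 rad/s

7.0403 rad/s


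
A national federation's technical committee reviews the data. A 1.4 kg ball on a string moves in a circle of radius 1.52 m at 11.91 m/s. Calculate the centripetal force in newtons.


Fc = m * v^2 / r
v^2 = 11.91^2 = 141.8481
Fc = 1.4 * 141.8481 / 1.52
Fc = 198.5873 / 1.52 = 130.6496 N

130.6496 N


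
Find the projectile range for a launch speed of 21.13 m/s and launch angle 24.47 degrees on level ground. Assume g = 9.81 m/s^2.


R = v^2 * sin(2*theta) / g
Convert angle to radians: theta = 24.47 deg = 0.4271 rad
sin(2*theta) = sin(0.8542) = 0.754
R = 21.13^2 * 0.754 / 9.81
R = 446.4769 * 0.754 / 9.81 = 34.3174 m

34.3174 m


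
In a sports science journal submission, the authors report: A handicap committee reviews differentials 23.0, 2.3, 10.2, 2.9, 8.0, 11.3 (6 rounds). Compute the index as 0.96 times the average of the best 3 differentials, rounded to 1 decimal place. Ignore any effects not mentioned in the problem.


All differentials: 23.0, 2.3, 10.2, 2.9, 8.0, 11.3
Sorted: 2.3, 2.9, 8.0, 10.2, 11.3, 23.0
Best 3: 2.3, 2.9, 8.0
Average of best = 13.2 / 3 = 4.4
Raw index = 4.4 * 0.96 = 4.224
Handicap index = round(4.224, 1) = 4.2

4.2


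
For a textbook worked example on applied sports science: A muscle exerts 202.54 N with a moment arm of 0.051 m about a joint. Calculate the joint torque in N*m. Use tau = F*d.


tau = F * d
tau = 202.54 * 0.051
tau = 10.3295 N*m

10.3295 N*m


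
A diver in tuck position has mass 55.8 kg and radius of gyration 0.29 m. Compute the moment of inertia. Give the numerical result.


I = m * k^2
I = 55.8 * 0.29^2
I = 55.8 * 0.0841 = 4.6928 kg*m^2

4.6928 kg*m^2


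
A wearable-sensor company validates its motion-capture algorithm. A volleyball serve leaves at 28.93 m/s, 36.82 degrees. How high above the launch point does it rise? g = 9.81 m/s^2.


H = (v*sin(theta))^2 / (2*g)
vy = v*sin(theta) = 28.93 * sin(36.82 deg) = 17.3378 m/s
H = vy^2 / (2*g) = 300.6006 / (2*9.81)
H = 300.6006 / 19.62 = 15.3211 m

15.3211 m


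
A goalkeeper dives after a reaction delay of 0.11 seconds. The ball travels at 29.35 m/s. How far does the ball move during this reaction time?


d = v * t
d = 29.35 * 0.11
d = 3.2285 m

3.2285 m


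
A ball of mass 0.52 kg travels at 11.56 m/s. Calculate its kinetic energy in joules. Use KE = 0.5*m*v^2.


KE = 0.5 * m * v^2
KE = 0.5 * 0.52 * 11.56^2
KE = 0.5 * 0.52 * 133.6336 = 34.7447 J

34.7447 J


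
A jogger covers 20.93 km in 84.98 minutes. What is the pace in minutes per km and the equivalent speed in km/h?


Pace = time / distance = 84.98 min / 20.93 km = 4.0602 min/km
Speed = distance / time_in_hours = 20.93 / 1.4163 hr
Speed = 14.7776 km/h

4.0602 min/km, 14.7776 km/h


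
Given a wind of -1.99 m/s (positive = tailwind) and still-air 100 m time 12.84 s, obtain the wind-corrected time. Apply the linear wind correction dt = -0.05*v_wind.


dt = -0.05 * v_wind = -0.05 * -1.99 = 0.0995 s
t_corrected = t_still + dt = 12.84 + (0.0995)
t_corrected = 12.9395 s

12.9395 s


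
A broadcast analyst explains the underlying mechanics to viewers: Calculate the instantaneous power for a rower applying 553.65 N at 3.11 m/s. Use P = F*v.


P = F * v
P = 553.65 * 3.11
P = 1721.8515 W

1721.8515 W


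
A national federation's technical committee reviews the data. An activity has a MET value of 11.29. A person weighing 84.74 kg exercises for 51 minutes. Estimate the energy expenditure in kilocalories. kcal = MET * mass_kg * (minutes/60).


kcal = MET * mass * time_hr
Convert time: 51 min = 0.85 hr
kcal = 11.29 * 84.74 * 0.85
kcal = 813.2074 kcal

813.2074 kcal


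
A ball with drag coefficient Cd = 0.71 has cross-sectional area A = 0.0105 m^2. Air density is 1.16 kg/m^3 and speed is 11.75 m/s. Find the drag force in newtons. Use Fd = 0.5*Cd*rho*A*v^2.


Fd = 0.5 * Cd * rho * A * v^2
Fd = 0.5 * 0.71 * 1.16 * 0.0105 * 11.75^2
v^2 = 138.0625
Fd = 0.5 * 0.71 * 1.16 * 0.0105 * 138.0625 = 0.597 N

0.597 N


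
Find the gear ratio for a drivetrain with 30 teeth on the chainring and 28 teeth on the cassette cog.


GR = front_teeth / rear_teeth
GR = 30 / 28
GR = 1.0714

1.0714


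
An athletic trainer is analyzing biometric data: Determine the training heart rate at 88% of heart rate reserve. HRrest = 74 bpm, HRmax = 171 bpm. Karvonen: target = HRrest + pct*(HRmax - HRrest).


Target = HRrest + pct*(HRmax - HRrest)
Heart rate reserve = HRmax - HRrest = 171 - 74 = 97 bpm
Fraction = 88% = 0.88
Target = 74 + 0.88 * 97
Target = 74 + 85.36 = 159.36 bpm

159.36 bpm


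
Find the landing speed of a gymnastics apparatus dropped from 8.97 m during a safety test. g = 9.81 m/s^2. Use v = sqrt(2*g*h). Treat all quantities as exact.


v = sqrt(2 * g * h)
v = sqrt(2 * 9.81 * 8.97)
v = sqrt(175.9914) = 13.2662 m/s

13.2662 m/s


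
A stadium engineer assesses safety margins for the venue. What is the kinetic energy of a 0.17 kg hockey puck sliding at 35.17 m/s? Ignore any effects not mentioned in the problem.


KE = 0.5 * m * v^2
KE = 0.5 * 0.17 * 35.17^2
KE = 0.5 * 0.17 * 1236.9289 = 105.139 J

105.139 J


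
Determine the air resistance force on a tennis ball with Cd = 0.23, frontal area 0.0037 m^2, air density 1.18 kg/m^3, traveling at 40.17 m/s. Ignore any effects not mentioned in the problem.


Fd = 0.5 * Cd * rho * A * v^2
Fd = 0.5 * 0.23 * 1.18 * 0.0037 * 40.17^2
v^2 = 1613.6289
Fd = 0.5 * 0.23 * 1.18 * 0.0037 * 1613.6289 = 0.8102 N

0.8102 N


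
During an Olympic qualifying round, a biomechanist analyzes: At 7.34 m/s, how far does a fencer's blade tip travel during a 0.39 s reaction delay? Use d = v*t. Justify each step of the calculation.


d = v * t
d = 7.34 * 0.39
d = 2.8626 m

2.8626 m


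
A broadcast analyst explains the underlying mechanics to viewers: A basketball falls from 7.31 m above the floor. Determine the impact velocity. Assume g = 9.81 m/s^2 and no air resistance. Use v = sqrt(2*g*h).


v = sqrt(2 * g * h)
v = sqrt(2 * 9.81 * 7.31)
v = sqrt(143.4222) = 11.9759 m/s

11.9759 m/s


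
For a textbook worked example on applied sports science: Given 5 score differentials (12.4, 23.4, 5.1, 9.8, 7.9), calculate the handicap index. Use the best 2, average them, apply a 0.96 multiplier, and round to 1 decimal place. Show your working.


All differentials: 12.4, 23.4, 5.1, 9.8, 7.9
Sorted: 5.1, 7.9, 9.8, 12.4, 23.4
Best 2: 5.1, 7.9
Average of best = 13 / 2 = 6.5
Raw index = 6.5 * 0.96 = 6.24
Handicap index = round(6.24, 1) = 6.2

6.2


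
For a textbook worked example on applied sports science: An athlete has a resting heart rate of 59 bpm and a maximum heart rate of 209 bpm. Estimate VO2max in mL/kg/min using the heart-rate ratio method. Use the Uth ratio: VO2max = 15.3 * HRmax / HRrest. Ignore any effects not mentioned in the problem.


VO2max = 15.3 * HRmax / HRrest
VO2max = 15.3 * 209 / 59
VO2max = 3197.7 / 59 = 54.1983 mL/kg/min

54.1983 mL/kg/min


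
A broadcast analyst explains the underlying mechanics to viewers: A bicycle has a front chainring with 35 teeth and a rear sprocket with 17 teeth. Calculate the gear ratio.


GR = front_teeth / rear_teeth
GR = 35 / 17
GR = 2.0588

2.0588


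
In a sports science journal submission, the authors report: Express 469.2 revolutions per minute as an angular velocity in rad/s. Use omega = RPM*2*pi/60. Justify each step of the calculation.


omega = RPM * 2 * pi / 60
omega = 469.2 * 2 * 3.14159 / 60
omega = 2948.0705 / 60 = 49.1345 rad/s

49.1345 rad/s


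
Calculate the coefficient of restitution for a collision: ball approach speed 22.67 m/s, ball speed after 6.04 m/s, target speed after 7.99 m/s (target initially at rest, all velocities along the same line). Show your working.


e = (v2_after - v1_after) / (v1_before - v2_before)
Numerator = 7.99 - 6.04 = 1.95
Denominator = 22.67 - 0 = 22.67
e = 1.95 / 22.67 = 0.086

0.086


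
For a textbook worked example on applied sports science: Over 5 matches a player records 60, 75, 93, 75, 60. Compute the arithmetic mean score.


Average = sum / n
Sum = 363
Average = 363 / 5 = 72.6

72.6


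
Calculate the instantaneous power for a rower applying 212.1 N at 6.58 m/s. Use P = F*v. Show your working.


P = F * v
P = 212.1 * 6.58
P = 1395.618 W

1395.618 W


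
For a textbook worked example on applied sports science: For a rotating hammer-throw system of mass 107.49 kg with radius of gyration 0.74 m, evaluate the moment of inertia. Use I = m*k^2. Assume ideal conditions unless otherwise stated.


I = m * k^2
I = 107.49 * 0.74^2
I = 107.49 * 0.5476 = 58.8615 kg*m^2

58.8615 kg*m^2


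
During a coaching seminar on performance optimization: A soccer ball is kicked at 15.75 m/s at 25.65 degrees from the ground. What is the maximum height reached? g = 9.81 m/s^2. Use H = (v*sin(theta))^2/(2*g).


H = (v*sin(theta))^2 / (2*g)
vy = v*sin(theta) = 15.75 * sin(25.65 deg) = 6.8177 m/s
H = vy^2 / (2*g) = 46.4816 / (2*9.81)
H = 46.4816 / 19.62 = 2.3691 m

2.3691 m


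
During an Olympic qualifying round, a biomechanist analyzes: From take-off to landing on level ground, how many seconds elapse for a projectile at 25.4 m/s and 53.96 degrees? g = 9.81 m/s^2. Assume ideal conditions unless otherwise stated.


T = 2*v*sin(theta)/g
sin(theta) = sin(53.96 deg) = 0.8086
T = 2*25.4*0.8086 / 9.81
T = 41.0772 / 9.81 = 4.1873 s

4.1873 s


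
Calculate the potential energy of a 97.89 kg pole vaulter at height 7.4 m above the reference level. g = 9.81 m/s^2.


PE = m * g * h
PE = 97.89 * 9.81 * 7.4
PE = 960.3009 * 7.4 = 7106.2267 J

7106.2267 J


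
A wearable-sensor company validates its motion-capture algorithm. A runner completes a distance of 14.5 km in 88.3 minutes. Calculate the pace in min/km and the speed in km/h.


Pace = time / distance = 88.3 min / 14.5 km = 6.0897 min/km
Speed = distance / time_in_hours = 14.5 / 1.4717 hr
Speed = 9.8528 km/h

6.0897 min/km, 9.8528 km/h


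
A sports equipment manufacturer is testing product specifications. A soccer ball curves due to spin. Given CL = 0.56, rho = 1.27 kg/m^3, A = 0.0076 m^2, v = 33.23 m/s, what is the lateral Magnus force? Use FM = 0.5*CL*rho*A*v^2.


FM = 0.5 * CL * rho * A * v^2
FM = 0.5 * 0.56 * 1.27 * 0.0076 * 33.23^2
v^2 = 1104.2329
FM = 0.5 * 0.56 * 1.27 * 0.0076 * 1104.2329 = 2.9843 N

2.9843 N


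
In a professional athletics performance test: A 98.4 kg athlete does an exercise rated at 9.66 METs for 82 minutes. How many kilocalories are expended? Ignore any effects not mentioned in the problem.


kcal = MET * mass * time_hr
Convert time: 82 min = 1.3667 hr
kcal = 9.66 * 98.4 * 1.3667
kcal = 1299.0768 kcal

1299.0768 kcal


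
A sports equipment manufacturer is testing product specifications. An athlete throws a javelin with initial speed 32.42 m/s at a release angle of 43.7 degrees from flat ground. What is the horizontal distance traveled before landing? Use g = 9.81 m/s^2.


R = v^2 * sin(2*theta) / g
Convert angle to radians: theta = 43.7 deg = 0.7627 rad
sin(2*theta) = sin(1.5254) = 0.999
R = 32.42^2 * 0.999 / 9.81
R = 1051.0564 * 0.999 / 9.81 = 107.031 m

107.031 m


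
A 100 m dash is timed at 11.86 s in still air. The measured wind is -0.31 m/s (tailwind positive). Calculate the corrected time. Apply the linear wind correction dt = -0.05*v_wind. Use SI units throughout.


dt = -0.05 * v_wind = -0.05 * -0.31 = 0.0155 s
t_corrected = t_still + dt = 11.86 + (0.0155)
t_corrected = 11.8755 s

11.8755 s


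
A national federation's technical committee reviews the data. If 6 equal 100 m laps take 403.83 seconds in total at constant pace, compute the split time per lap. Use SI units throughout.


Split time = total_time / n_laps = 403.83 / 6
Split time = 67.305 s per lap

67.305 s


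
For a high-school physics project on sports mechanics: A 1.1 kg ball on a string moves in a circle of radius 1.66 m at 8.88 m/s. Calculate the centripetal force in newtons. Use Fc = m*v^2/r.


Fc = m * v^2 / r
v^2 = 8.88^2 = 78.8544
Fc = 1.1 * 78.8544 / 1.66
Fc = 86.7398 / 1.66 = 52.2529 N

52.2529 N


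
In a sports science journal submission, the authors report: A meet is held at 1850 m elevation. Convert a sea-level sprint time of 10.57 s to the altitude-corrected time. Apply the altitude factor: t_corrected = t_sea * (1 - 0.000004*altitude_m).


Correction factor = 1 - 0.000004 * 1850 = 0.9926
t_corrected = t_sea * factor = 10.57 * 0.9926
t_corrected = 10.4918 s

10.4918 s


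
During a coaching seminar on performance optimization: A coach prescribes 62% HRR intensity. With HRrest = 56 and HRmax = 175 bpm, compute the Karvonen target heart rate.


Target = HRrest + pct*(HRmax - HRrest)
Heart rate reserve = HRmax - HRrest = 175 - 56 = 119 bpm
Fraction = 62% = 0.62
Target = 56 + 0.62 * 119
Target = 56 + 73.78 = 129.78 bpm

129.78 bpm


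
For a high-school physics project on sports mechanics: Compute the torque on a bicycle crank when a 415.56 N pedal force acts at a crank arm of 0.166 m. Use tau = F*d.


tau = F * d
tau = 415.56 * 0.166
tau = 68.983 N*m

68.983 N*m


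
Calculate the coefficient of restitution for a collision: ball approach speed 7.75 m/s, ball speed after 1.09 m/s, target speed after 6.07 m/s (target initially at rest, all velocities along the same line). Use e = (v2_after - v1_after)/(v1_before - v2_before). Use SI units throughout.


e = (v2_after - v1_after) / (v1_before - v2_before)
Numerator = 6.07 - 1.09 = 4.98
Denominator = 7.75 - 0 = 7.75
e = 4.98 / 7.75 = 0.6426

0.6426


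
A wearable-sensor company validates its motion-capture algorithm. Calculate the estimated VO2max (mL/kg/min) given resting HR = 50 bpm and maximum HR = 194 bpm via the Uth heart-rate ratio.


VO2max = 15.3 * HRmax / HRrest
VO2max = 15.3 * 194 / 50
VO2max = 2968.2 / 50 = 59.364 mL/kg/min

59.364 mL/kg/min


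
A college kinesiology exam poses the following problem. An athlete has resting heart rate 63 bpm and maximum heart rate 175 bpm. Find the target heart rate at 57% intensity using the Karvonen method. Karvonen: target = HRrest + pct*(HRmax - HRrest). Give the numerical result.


Target = HRrest + pct*(HRmax - HRrest)
Heart rate reserve = HRmax - HRrest = 175 - 63 = 112 bpm
Fraction = 57% = 0.57
Target = 63 + 0.57 * 112
Target = 63 + 63.84 = 126.84 bpm

126.84 bpm


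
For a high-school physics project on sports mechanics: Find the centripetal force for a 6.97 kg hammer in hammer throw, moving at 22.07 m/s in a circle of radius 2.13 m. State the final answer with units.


Fc = m * v^2 / r
v^2 = 22.07^2 = 487.0849
Fc = 6.97 * 487.0849 / 2.13
Fc = 3394.9818 / 2.13 = 1593.8881 N

1593.8881 N


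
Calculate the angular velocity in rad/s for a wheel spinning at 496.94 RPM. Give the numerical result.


omega = RPM * 2 * pi / 60
omega = 496.94 * 2 * 3.14159 / 60
omega = 3122.3661 / 60 = 52.0394 rad/s

52.0394 rad/s


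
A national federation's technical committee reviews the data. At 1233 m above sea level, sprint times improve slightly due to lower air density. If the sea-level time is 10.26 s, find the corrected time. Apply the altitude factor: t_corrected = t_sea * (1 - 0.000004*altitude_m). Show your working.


Correction factor = 1 - 0.000004 * 1233 = 0.995068
t_corrected = t_sea * factor = 10.26 * 0.995068
t_corrected = 10.2094 s

10.2094 s


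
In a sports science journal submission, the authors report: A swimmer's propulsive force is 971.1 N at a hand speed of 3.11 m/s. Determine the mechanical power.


P = F * v
P = 971.1 * 3.11
P = 3020.121 W

3020.121 W


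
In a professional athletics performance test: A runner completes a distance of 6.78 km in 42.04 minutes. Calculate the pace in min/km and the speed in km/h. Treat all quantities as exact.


Pace = time / distance = 42.04 min / 6.78 km = 6.2006 min/km
Speed = distance / time_in_hours = 6.78 / 0.7007 hr
Speed = 9.6765 km/h

6.2006 min/km, 9.6765 km/h


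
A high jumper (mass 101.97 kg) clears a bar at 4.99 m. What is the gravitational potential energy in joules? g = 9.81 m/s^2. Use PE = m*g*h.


PE = m * g * h
PE = 101.97 * 9.81 * 4.99
PE = 1000.3257 * 4.99 = 4991.6252 J

4991.6252 J


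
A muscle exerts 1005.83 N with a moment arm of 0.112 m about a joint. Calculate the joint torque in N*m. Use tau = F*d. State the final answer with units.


tau = F * d
tau = 1005.83 * 0.112
tau = 112.653 N*m

112.653 N*m


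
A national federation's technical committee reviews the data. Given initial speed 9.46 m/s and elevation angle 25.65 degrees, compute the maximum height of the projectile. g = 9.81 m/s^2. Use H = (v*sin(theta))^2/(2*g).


H = (v*sin(theta))^2 / (2*g)
vy = v*sin(theta) = 9.46 * sin(25.65 deg) = 4.095 m/s
H = vy^2 / (2*g) = 16.7688 / (2*9.81)
H = 16.7688 / 19.62 = 0.8547 m

0.8547 m


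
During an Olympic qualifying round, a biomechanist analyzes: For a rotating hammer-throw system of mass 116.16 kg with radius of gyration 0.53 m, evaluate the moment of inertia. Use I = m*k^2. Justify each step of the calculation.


I = m * k^2
I = 116.16 * 0.53^2
I = 116.16 * 0.2809 = 32.6293 kg*m^2

32.6293 kg*m^2


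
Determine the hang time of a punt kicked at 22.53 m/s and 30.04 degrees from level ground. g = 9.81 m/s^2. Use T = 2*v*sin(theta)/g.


T = 2*v*sin(theta)/g
sin(theta) = sin(30.04 deg) = 0.5006
T = 2*22.53*0.5006 / 9.81
T = 22.5572 / 9.81 = 2.2994 s

2.2994 s


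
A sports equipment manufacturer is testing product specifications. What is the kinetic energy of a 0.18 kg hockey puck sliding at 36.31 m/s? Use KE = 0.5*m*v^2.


KE = 0.5 * m * v^2
KE = 0.5 * 0.18 * 36.31^2
KE = 0.5 * 0.18 * 1318.4161 = 118.6574 J

118.6574 J


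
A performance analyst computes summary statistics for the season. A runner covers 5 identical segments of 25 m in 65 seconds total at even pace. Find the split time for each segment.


Split time = total_time / n_laps = 65 / 5
Split time = 13 s per lap

13 s


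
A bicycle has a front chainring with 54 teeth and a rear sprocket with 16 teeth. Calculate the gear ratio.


GR = front_teeth / rear_teeth
GR = 54 / 16
GR = 3.375

3.375


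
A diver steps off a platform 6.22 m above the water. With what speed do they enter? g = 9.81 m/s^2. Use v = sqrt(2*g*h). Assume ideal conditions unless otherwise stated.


v = sqrt(2 * g * h)
v = sqrt(2 * 9.81 * 6.22)
v = sqrt(122.0364) = 11.047 m/s

11.047 m/s


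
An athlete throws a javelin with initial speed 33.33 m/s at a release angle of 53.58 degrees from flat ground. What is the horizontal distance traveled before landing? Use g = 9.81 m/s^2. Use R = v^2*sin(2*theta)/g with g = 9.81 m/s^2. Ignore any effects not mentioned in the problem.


R = v^2 * sin(2*theta) / g
Convert angle to radians: theta = 53.58 deg = 0.9351 rad
sin(2*theta) = sin(1.8703) = 0.9555
R = 33.33^2 * 0.9555 / 9.81
R = 1110.8889 * 0.9555 / 9.81 = 108.1995 m

108.1995 m


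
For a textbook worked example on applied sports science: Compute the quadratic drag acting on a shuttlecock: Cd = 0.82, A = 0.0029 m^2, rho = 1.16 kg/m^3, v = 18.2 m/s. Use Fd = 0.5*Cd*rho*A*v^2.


Fd = 0.5 * Cd * rho * A * v^2
Fd = 0.5 * 0.82 * 1.16 * 0.0029 * 18.2^2
v^2 = 331.24
Fd = 0.5 * 0.82 * 1.16 * 0.0029 * 331.24 = 0.4569 N

0.4569 N


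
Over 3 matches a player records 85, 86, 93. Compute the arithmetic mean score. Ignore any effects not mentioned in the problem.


Average = sum / n
Sum = 264
Average = 264 / 3 = 88

88


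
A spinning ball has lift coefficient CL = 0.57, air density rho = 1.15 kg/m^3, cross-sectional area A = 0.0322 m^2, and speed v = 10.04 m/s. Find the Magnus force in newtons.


FM = 0.5 * CL * rho * A * v^2
FM = 0.5 * 0.57 * 1.15 * 0.0322 * 10.04^2
v^2 = 100.8016
FM = 0.5 * 0.57 * 1.15 * 0.0322 * 100.8016 = 1.0638 N

1.0638 N


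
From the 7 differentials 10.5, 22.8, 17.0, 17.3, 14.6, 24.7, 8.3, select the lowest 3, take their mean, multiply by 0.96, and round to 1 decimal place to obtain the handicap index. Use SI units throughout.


All differentials: 10.5, 22.8, 17.0, 17.3, 14.6, 24.7, 8.3
Sorted: 8.3, 10.5, 14.6, 17.0, 17.3, 22.8, 24.7
Best 3: 8.3, 10.5, 14.6
Average of best = 33.4 / 3 = 11.1333
Raw index = 11.1333 * 0.96 = 10.688
Handicap index = round(10.688, 1) = 10.7

10.7


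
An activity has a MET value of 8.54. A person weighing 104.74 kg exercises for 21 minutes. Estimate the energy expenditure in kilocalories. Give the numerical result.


kcal = MET * mass * time_hr
Convert time: 21 min = 0.35 hr
kcal = 8.54 * 104.74 * 0.35
kcal = 313.0679 kcal

313.0679 kcal


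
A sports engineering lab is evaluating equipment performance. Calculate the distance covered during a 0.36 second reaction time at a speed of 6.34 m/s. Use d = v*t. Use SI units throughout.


d = v * t
d = 6.34 * 0.36
d = 2.2824 m

2.2824 m


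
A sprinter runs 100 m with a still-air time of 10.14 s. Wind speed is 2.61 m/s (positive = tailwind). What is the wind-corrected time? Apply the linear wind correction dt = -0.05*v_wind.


dt = -0.05 * v_wind = -0.05 * 2.61 = -0.1305 s
t_corrected = t_still + dt = 10.14 + (-0.1305)
t_corrected = 10.0095 s

10.0095 s


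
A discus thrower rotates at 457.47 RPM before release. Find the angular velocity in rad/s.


omega = RPM * 2 * pi / 60
omega = 457.47 * 2 * 3.14159 / 60
omega = 2874.3688 / 60 = 47.9061 rad/s

47.9061 rad/s


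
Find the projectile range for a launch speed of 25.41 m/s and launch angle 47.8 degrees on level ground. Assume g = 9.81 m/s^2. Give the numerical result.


R = v^2 * sin(2*theta) / g
Convert angle to radians: theta = 47.8 deg = 0.8343 rad
sin(2*theta) = sin(1.6685) = 0.9952
R = 25.41^2 * 0.9952 / 9.81
R = 645.6681 * 0.9952 / 9.81 = 65.5032 m

65.5032 m


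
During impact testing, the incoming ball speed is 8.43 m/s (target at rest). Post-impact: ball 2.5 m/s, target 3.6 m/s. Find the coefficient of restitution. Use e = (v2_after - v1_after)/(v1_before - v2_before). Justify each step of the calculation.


e = (v2_after - v1_after) / (v1_before - v2_before)
Numerator = 3.6 - 2.5 = 1.1
Denominator = 8.43 - 0 = 8.43
e = 1.1 / 8.43 = 0.1305

0.1305


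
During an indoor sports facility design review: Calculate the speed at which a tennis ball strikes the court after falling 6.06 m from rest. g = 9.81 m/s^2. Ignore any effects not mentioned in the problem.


v = sqrt(2 * g * h)
v = sqrt(2 * 9.81 * 6.06)
v = sqrt(118.8972) = 10.904 m/s

10.904 m/s


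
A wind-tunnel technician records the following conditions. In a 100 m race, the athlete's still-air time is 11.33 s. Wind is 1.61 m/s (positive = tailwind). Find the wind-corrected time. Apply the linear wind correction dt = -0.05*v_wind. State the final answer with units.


dt = -0.05 * v_wind = -0.05 * 1.61 = -0.0805 s
t_corrected = t_still + dt = 11.33 + (-0.0805)
t_corrected = 11.2495 s

11.2495 s


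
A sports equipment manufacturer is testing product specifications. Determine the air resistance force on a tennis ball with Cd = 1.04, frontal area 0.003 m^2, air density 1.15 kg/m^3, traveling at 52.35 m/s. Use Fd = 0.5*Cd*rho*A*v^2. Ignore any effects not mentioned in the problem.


Fd = 0.5 * Cd * rho * A * v^2
Fd = 0.5 * 1.04 * 1.15 * 0.003 * 52.35^2
v^2 = 2740.5225
Fd = 0.5 * 1.04 * 1.15 * 0.003 * 2740.5225 = 4.9165 N

4.9165 N


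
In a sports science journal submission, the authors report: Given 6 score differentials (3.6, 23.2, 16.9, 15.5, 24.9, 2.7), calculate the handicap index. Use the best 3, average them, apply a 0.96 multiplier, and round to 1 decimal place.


All differentials: 3.6, 23.2, 16.9, 15.5, 24.9, 2.7
Sorted: 2.7, 3.6, 15.5, 16.9, 23.2, 24.9
Best 3: 2.7, 3.6, 15.5
Average of best = 21.8 / 3 = 7.2667
Raw index = 7.2667 * 0.96 = 6.976
Handicap index = round(6.976, 1) = 7.0

7.0


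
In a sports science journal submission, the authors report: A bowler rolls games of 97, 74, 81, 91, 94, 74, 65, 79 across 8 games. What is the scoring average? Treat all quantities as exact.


Average = sum / n
Sum = 655
Average = 655 / 8 = 81.875

81.875


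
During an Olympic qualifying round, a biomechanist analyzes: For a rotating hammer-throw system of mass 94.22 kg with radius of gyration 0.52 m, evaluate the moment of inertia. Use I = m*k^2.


I = m * k^2
I = 94.22 * 0.52^2
I = 94.22 * 0.2704 = 25.4771 kg*m^2

25.4771 kg*m^2


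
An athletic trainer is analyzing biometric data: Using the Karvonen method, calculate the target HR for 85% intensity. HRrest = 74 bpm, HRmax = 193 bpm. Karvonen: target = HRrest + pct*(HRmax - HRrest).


Target = HRrest + pct*(HRmax - HRrest)
Heart rate reserve = HRmax - HRrest = 193 - 74 = 119 bpm
Fraction = 85% = 0.85
Target = 74 + 0.85 * 119
Target = 74 + 101.15 = 175.15 bpm

175.15 bpm


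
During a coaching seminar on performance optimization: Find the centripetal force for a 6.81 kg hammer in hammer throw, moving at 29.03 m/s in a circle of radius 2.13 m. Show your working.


Fc = m * v^2 / r
v^2 = 29.03^2 = 842.7409
Fc = 6.81 * 842.7409 / 2.13
Fc = 5739.0655 / 2.13 = 2694.397 N

2694.397 N


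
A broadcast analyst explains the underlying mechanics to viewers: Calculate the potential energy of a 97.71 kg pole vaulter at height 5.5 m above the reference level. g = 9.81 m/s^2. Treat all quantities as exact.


PE = m * g * h
PE = 97.71 * 9.81 * 5.5
PE = 958.5351 * 5.5 = 5271.943 J

5271.943 J


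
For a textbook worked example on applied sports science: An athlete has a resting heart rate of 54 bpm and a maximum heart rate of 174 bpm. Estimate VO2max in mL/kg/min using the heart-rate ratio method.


VO2max = 15.3 * HRmax / HRrest
VO2max = 15.3 * 174 / 54
VO2max = 2662.2 / 54 = 49.3 mL/kg/min

49.3 mL/kg/min


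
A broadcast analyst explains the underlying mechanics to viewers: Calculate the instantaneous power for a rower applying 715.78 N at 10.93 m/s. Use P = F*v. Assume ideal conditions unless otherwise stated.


P = F * v
P = 715.78 * 10.93
P = 7823.4754 W

7823.4754 W


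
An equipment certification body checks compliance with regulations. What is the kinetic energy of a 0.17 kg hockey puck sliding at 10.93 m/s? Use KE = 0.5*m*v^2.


KE = 0.5 * m * v^2
KE = 0.5 * 0.17 * 10.93^2
KE = 0.5 * 0.17 * 119.4649 = 10.1545 J

10.1545 J


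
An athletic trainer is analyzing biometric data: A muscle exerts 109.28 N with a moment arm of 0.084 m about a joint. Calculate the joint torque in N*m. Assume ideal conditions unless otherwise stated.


tau = F * d
tau = 109.28 * 0.084
tau = 9.1795 N*m

9.1795 N*m


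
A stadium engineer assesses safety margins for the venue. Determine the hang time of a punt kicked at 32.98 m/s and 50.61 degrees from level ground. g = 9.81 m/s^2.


T = 2*v*sin(theta)/g
sin(theta) = sin(50.61 deg) = 0.7728
T = 2*32.98*0.7728 / 9.81
T = 50.9768 / 9.81 = 5.1964 s

5.1964 s


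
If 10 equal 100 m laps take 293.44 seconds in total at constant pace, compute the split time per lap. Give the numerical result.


Split time = total_time / n_laps = 293.44 / 10
Split time = 29.344 s per lap

29.344 s


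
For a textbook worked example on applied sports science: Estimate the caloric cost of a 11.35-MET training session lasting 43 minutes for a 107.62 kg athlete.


kcal = MET * mass * time_hr
Convert time: 43 min = 0.7167 hr
kcal = 11.35 * 107.62 * 0.7167
kcal = 875.399 kcal

875.399 kcal


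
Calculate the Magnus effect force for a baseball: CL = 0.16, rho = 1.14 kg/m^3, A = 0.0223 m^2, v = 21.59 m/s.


FM = 0.5 * CL * rho * A * v^2
FM = 0.5 * 0.16 * 1.14 * 0.0223 * 21.59^2
v^2 = 466.1281
FM = 0.5 * 0.16 * 1.14 * 0.0223 * 466.1281 = 0.948 N

0.948 N


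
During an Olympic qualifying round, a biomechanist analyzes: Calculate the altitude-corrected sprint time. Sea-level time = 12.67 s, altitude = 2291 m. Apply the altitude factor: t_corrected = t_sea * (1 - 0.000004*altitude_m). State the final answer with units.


Correction factor = 1 - 0.000004 * 2291 = 0.990836
t_corrected = t_sea * factor = 12.67 * 0.990836
t_corrected = 12.5539 s

12.5539 s


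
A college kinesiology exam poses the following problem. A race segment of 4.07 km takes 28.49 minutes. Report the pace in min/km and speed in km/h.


Pace = time / distance = 28.49 min / 4.07 km = 7 min/km
Speed = distance / time_in_hours = 4.07 / 0.4748 hr
Speed = 8.5714 km/h

7 min/km, 8.5714 km/h


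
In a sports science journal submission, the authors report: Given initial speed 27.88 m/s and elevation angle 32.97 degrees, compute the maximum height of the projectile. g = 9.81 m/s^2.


H = (v*sin(theta))^2 / (2*g)
vy = v*sin(theta) = 27.88 * sin(32.97 deg) = 15.1723 m/s
H = vy^2 / (2*g) = 230.1984 / (2*9.81)
H = 230.1984 / 19.62 = 11.7328 m

11.7328 m


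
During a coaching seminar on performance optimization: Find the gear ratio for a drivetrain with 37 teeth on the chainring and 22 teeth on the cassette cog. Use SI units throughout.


GR = front_teeth / rear_teeth
GR = 37 / 22
GR = 1.6818

1.6818


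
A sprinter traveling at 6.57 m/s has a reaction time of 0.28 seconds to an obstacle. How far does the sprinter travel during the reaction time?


d = v * t
d = 6.57 * 0.28
d = 1.8396 m

1.8396 m


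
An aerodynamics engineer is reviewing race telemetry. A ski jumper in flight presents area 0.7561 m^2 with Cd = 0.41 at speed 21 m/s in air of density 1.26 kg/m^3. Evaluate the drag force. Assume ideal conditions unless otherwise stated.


Fd = 0.5 * Cd * rho * A * v^2
Fd = 0.5 * 0.41 * 1.26 * 0.7561 * 21^2
v^2 = 441
Fd = 0.5 * 0.41 * 1.26 * 0.7561 * 441 = 86.1276 N

86.1276 N


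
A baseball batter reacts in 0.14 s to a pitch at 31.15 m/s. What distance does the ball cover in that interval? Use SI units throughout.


d = v * t
d = 31.15 * 0.14
d = 4.361 m

4.361 m


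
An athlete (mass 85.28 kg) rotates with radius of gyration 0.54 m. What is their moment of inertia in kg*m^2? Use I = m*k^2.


I = m * k^2
I = 85.28 * 0.54^2
I = 85.28 * 0.2916 = 24.8676 kg*m^2

24.8676 kg*m^2


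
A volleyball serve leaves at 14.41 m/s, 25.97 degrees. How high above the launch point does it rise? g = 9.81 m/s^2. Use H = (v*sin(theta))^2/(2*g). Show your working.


H = (v*sin(theta))^2 / (2*g)
vy = v*sin(theta) = 14.41 * sin(25.97 deg) = 6.3101 m/s
H = vy^2 / (2*g) = 39.8179 / (2*9.81)
H = 39.8179 / 19.62 = 2.0295 m

2.0295 m


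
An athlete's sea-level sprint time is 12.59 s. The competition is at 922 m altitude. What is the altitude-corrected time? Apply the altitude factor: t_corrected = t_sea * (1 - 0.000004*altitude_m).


Correction factor = 1 - 0.000004 * 922 = 0.996312
t_corrected = t_sea * factor = 12.59 * 0.996312
t_corrected = 12.5436 s

12.5436 s


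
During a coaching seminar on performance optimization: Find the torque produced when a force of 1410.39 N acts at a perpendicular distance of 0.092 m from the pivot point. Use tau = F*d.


tau = F * d
tau = 1410.39 * 0.092
tau = 129.7559 N*m

129.7559 N*m
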